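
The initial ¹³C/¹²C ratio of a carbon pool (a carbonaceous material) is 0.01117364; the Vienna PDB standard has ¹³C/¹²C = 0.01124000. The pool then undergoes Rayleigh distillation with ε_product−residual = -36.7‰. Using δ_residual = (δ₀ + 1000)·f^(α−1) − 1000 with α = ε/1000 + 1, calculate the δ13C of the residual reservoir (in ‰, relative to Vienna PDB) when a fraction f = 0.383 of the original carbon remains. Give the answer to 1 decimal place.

δ₀ = (0.01117364/0.01124000 − 1)×1000 = (0.994096 − 1)×1000 = -5.904‰
α − 1 = ε/1000 = -0.0367
f^(α−1) = 0.383^(-0.0367) = 1.035849
δ_res = (-5.904 + 1000) × 1.035849 − 1000 = 1029.734 − 1000 = 29.73‰

29.7‰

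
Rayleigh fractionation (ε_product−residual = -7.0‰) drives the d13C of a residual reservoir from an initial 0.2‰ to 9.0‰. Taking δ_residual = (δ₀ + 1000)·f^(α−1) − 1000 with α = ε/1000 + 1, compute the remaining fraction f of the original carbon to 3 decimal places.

α − 1 = ε/1000 = -0.0070
(δ_res + 1000)/(δ₀ + 1000) = (9.0 + 1000)/(0.2 + 1000) = 1009.0/1000.2 = 1.008798
f = 1.008798^(1/-0.0070) = exp(ln(1.008798)/-0.0070) = exp(0.00876/-0.0070)
f = exp(-1.2514) = 0.2861

0.286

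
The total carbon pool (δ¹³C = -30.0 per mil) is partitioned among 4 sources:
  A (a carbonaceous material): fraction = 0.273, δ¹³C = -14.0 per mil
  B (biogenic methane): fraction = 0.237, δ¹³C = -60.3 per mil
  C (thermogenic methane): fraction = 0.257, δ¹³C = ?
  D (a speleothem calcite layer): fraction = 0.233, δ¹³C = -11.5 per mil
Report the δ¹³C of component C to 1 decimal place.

-35.8 per mil

Isotope mass balance: δ_bulk = Σ fᵢ·δᵢ.
-30.0 = 0.273×(-14.0) + 0.237×(-60.3) + 0.257×δ_C + 0.233×(-11.5)
0.257·δ_C = -30.0 − (-20.793) = -9.207
δ_C = -9.207 / 0.257 = -35.83 per mil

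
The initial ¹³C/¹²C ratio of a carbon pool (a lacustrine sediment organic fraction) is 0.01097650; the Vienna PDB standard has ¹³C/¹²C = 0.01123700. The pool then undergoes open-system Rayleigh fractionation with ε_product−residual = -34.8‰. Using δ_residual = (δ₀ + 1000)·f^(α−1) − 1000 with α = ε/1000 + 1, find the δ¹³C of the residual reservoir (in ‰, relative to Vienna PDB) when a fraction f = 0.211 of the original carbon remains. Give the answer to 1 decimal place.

31.2‰

δ₀ = (0.01097650/0.01123700 − 1)×1000 = (0.976818 − 1)×1000 = -23.182‰
α − 1 = ε/1000 = -0.0348
f^(α−1) = 0.211^(-0.0348) = 1.055638
δ_res = (-23.182 + 1000) × 1.055638 − 1000 = 1031.166 − 1000 = 31.17‰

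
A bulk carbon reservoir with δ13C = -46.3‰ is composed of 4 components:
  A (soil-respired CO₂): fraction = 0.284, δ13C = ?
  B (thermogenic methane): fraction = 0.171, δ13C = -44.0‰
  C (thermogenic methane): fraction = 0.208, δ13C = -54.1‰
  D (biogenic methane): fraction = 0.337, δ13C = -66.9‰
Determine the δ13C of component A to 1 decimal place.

Isotope mass balance: δ_bulk = Σ fᵢ·δᵢ.
-46.3 = 0.284×δ_A + 0.171×(-44.0) + 0.208×(-54.1) + 0.337×(-66.9)
0.284·δ_A = -46.3 − (-41.322) = -4.978
δ_A = -4.978 / 0.284 = -17.53‰

-17.5‰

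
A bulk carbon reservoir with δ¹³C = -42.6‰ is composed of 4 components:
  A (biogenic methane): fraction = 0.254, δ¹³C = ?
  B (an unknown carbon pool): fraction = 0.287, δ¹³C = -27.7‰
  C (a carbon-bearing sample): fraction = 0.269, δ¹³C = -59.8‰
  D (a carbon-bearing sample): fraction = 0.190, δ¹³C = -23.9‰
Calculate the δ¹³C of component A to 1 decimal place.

-55.2‰

Isotope mass balance: δ_bulk = Σ fᵢ·δᵢ.
-42.6 = 0.254×δ_A + 0.287×(-27.7) + 0.269×(-59.8) + 0.190×(-23.9)
0.254·δ_A = -42.6 − (-28.577) = -14.023
δ_A = -14.023 / 0.254 = -55.21‰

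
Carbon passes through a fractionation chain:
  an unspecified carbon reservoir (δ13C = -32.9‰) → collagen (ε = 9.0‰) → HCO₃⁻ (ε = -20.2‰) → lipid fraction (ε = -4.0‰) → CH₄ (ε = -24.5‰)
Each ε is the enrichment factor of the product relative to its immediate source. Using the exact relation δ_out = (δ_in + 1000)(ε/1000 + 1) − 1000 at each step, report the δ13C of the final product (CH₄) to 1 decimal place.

-71.1‰

step 1: δ = (-32.90 + 1000)·(9.0/1000 + 1) − 1000 = -24.20‰
step 2: δ = (-24.20 + 1000)·(-20.2/1000 + 1) − 1000 = -43.91‰
step 3: δ = (-43.91 + 1000)·(-4.0/1000 + 1) − 1000 = -47.73‰
step 4: δ = (-47.73 + 1000)·(-24.5/1000 + 1) − 1000 = -71.06‰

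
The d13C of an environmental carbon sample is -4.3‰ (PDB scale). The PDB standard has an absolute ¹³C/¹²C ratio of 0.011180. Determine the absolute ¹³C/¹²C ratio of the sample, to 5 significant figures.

R_sample = R_standard × (d13C/1000 + 1)
R_sample = 0.011180 × (-4.3/1000 + 1) = 0.011180 × 0.995700
R_sample = 0.0111319

0.011132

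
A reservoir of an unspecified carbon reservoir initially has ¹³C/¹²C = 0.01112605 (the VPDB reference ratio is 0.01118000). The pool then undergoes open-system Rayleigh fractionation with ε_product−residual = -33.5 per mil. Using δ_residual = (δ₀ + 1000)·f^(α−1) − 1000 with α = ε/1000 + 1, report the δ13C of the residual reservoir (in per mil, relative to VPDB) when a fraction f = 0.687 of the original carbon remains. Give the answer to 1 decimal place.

7.8 per mil

δ₀ = (0.01112605/0.01118000 − 1)×1000 = (0.995174 − 1)×1000 = -4.826 per mil
α − 1 = ε/1000 = -0.0335
f^(α−1) = 0.687^(-0.0335) = 1.012656
δ_res = (-4.826 + 1000) × 1.012656 − 1000 = 1007.769 − 1000 = 7.77 per mil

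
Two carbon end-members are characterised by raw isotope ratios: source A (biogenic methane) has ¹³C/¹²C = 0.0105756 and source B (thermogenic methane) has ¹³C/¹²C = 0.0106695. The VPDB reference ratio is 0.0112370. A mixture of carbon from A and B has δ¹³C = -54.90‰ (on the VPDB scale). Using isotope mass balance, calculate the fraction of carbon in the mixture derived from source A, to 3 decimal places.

δ_A = (0.0105756/0.0112370 − 1)×1000 = (0.941141 − 1)×1000 = -58.859‰
δ_B = (0.0106695/0.0112370 − 1)×1000 = (0.949497 − 1)×1000 = -50.503‰
f_A = (δ_mix − δ_B)/(δ_A − δ_B) = (-54.90 − (-50.503))/(-58.859 − (-50.503))
f_A = -4.397 / -8.356 = 0.5262

0.526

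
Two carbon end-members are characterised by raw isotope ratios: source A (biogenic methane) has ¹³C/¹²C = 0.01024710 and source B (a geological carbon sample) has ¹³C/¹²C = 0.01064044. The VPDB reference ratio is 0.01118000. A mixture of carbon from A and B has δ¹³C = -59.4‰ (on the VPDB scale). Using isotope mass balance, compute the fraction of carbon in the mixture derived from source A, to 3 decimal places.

0.317

δ_A = (0.01024710/0.01118000 − 1)×1000 = (0.916556 − 1)×1000 = -83.444‰
δ_B = (0.01064044/0.01118000 − 1)×1000 = (0.951739 − 1)×1000 = -48.261‰
f_A = (δ_mix − δ_B)/(δ_A − δ_B) = (-59.4 − (-48.261))/(-83.444 − (-48.261))
f_A = -11.139 / -35.182 = 0.3166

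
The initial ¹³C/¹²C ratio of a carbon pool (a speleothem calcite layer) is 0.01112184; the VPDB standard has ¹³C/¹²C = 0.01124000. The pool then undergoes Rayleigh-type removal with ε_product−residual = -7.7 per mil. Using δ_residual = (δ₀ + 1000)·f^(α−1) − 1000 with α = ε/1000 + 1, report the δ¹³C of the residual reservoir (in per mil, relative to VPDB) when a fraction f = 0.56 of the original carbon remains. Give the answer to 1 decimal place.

δ₀ = (0.01112184/0.01124000 − 1)×1000 = (0.989488 − 1)×1000 = -10.512 per mil
α − 1 = ε/1000 = -0.0077
f^(α−1) = 0.56^(-0.0077) = 1.004475
δ_res = (-10.512 + 1000) × 1.004475 − 1000 = 993.915 − 1000 = -6.08 per mil

-6.1 per mil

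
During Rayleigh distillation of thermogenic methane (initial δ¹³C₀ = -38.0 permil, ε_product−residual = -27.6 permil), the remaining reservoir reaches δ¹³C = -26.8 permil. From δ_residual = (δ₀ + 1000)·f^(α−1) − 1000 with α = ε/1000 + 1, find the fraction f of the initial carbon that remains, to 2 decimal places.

α − 1 = ε/1000 = -0.0276
(δ_res + 1000)/(δ₀ + 1000) = (-26.8 + 1000)/(-38.0 + 1000) = 973.2/962.0 = 1.011642
f = 1.011642^(1/-0.0276) = exp(ln(1.011642)/-0.0276) = exp(0.01158/-0.0276)
f = exp(-0.4194) = 0.6574

0.66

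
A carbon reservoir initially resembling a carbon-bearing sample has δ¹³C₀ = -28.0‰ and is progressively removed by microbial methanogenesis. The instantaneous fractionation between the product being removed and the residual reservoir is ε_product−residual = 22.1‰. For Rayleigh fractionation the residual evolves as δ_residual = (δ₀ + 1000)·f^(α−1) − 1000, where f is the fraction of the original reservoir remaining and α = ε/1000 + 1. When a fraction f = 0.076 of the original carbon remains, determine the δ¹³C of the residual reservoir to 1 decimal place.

-81.8‰

Rayleigh residual: δ_res = (δ₀ + 1000)·f^(α−1) − 1000
α = ε/1000 + 1 = 1.02210, so α − 1 = 0.02210
f^(α−1) = 0.076^(0.02210) = 0.944639
δ_res = (-28.0 + 1000) × 0.944639 − 1000 = 918.189 − 1000 = -81.81‰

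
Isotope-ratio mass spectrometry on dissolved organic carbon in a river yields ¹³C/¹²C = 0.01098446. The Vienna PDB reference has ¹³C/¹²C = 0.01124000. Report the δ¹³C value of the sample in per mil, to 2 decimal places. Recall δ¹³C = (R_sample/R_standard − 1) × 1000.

δ¹³C = (R_sample / R_standard − 1) × 1000
R_sample / R_standard = 0.01098446 / 0.01124000 = 0.977265
δ¹³C = (0.977265 − 1) × 1000 = -22.735 per mil

-22.73 per mil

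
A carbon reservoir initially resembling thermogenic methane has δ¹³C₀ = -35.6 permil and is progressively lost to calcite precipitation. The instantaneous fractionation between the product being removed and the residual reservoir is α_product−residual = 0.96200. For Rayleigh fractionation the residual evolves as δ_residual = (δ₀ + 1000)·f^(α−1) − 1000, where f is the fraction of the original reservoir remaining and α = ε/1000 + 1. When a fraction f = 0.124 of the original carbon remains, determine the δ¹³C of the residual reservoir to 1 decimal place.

Rayleigh residual: δ_res = (δ₀ + 1000)·f^(α−1) − 1000
α − 1 = -0.03800
f^(α−1) = 0.124^(-0.03800) = 1.082555
δ_res = (-35.6 + 1000) × 1.082555 − 1000 = 1044.016 − 1000 = 44.02 permil

44.0 permil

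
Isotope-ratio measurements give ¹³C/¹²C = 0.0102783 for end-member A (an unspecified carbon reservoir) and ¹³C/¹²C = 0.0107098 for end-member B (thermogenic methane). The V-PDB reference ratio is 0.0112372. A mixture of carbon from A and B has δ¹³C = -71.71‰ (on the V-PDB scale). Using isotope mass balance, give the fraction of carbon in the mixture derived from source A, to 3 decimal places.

δ_A = (0.0102783/0.0112372 − 1)×1000 = (0.914667 − 1)×1000 = -85.333‰
δ_B = (0.0107098/0.0112372 − 1)×1000 = (0.953067 − 1)×1000 = -46.933‰
f_A = (δ_mix − δ_B)/(δ_A − δ_B) = (-71.71 − (-46.933))/(-85.333 − (-46.933))
f_A = -24.777 / -38.399 = 0.6452

0.645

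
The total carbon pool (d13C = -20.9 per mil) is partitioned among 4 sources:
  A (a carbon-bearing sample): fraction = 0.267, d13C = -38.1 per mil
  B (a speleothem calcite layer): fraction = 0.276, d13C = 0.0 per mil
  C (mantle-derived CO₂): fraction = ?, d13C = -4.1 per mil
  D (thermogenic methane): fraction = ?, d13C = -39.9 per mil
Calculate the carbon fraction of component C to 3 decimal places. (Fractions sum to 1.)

Let f_C and f_D be the unknown fractions; fractions sum to 1 so f_C + f_D = 0.457.
Mass balance: Σ fᵢ·δᵢ = δ_bulk ⇒ f_C·(-4.1) + f_D·(-39.9) = -20.9 − (-10.173) = -10.727
Substitute f_D = 0.457 − f_C:
f_C·(-4.1 − -39.9) = -10.727 − 0.457×(-39.9) = 7.507
f_C = 7.507 / 35.8 = 0.2097

0.210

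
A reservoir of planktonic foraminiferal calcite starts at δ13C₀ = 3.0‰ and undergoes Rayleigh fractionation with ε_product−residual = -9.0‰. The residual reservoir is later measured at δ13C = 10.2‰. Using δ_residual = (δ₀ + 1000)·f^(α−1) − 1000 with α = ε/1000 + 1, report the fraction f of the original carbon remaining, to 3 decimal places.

0.452

α − 1 = ε/1000 = -0.0090
(δ_res + 1000)/(δ₀ + 1000) = (10.2 + 1000)/(3.0 + 1000) = 1010.2/1003.0 = 1.007178
f = 1.007178^(1/-0.0090) = exp(ln(1.007178)/-0.0090) = exp(0.00715/-0.0090)
f = exp(-0.7948) = 0.4517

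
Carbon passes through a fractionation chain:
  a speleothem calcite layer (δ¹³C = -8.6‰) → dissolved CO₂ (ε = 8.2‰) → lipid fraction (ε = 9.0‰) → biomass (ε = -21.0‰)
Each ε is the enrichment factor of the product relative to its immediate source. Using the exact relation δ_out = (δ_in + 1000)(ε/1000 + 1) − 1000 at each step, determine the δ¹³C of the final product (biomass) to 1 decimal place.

step 1: δ = (-8.60 + 1000)·(8.2/1000 + 1) − 1000 = -0.47‰
step 2: δ = (-0.47 + 1000)·(9.0/1000 + 1) − 1000 = 8.53‰
step 3: δ = (8.53 + 1000)·(-21.0/1000 + 1) − 1000 = -12.65‰

-12.7‰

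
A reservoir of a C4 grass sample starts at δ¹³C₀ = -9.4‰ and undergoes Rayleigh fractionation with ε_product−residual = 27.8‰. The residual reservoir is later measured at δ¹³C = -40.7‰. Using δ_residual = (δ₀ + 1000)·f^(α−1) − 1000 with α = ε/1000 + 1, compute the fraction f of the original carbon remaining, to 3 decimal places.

α − 1 = ε/1000 = 0.0278
(δ_res + 1000)/(δ₀ + 1000) = (-40.7 + 1000)/(-9.4 + 1000) = 959.3/990.6 = 0.968403
f = 0.968403^(1/0.0278) = exp(ln(0.968403)/0.0278) = exp(-0.03211/0.0278)
f = exp(-1.1549) = 0.3151

0.315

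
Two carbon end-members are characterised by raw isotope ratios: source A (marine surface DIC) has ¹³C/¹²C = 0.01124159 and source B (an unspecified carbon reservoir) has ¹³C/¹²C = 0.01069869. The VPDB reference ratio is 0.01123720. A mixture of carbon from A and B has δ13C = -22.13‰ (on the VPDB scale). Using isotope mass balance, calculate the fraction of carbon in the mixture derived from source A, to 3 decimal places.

δ_A = (0.01124159/0.01123720 − 1)×1000 = (1.000391 − 1)×1000 = 0.391‰
δ_B = (0.01069869/0.01123720 − 1)×1000 = (0.952078 − 1)×1000 = -47.922‰
f_A = (δ_mix − δ_B)/(δ_A − δ_B) = (-22.13 − (-47.922))/(0.391 − (-47.922))
f_A = 25.792 / 48.313 = 0.5339

0.534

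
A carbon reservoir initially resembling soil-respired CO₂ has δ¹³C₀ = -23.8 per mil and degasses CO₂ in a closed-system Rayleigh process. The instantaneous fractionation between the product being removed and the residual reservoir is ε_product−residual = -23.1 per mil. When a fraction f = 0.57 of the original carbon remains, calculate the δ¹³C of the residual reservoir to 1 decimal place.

Rayleigh residual: δ_res = (δ₀ + 1000)·f^(α−1) − 1000
α = ε/1000 + 1 = 0.97690, so α − 1 = -0.02310
f^(α−1) = 0.57^(-0.02310) = 1.013070
δ_res = (-23.8 + 1000) × 1.013070 − 1000 = 988.959 − 1000 = -11.04 per mil

-11.0 per mil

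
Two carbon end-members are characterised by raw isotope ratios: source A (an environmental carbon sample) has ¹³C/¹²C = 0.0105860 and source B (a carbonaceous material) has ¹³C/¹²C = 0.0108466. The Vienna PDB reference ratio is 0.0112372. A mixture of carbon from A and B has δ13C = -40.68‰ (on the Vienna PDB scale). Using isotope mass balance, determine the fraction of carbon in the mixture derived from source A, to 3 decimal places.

0.255

δ_A = (0.0105860/0.0112372 − 1)×1000 = (0.942050 − 1)×1000 = -57.950‰
δ_B = (0.0108466/0.0112372 − 1)×1000 = (0.965240 − 1)×1000 = -34.760‰
f_A = (δ_mix − δ_B)/(δ_A − δ_B) = (-40.68 − (-34.760))/(-57.950 − (-34.760))
f_A = -5.920 / -23.191 = 0.2553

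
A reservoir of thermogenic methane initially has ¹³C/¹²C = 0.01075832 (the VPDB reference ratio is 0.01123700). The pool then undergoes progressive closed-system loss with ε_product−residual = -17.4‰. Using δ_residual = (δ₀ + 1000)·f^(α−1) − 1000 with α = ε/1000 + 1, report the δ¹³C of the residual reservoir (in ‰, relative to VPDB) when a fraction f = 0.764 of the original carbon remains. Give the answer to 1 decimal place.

-38.1‰

δ₀ = (0.01075832/0.01123700 − 1)×1000 = (0.957401 − 1)×1000 = -42.599‰
α − 1 = ε/1000 = -0.0174
f^(α−1) = 0.764^(-0.0174) = 1.004695
δ_res = (-42.599 + 1000) × 1.004695 − 1000 = 961.896 − 1000 = -38.10‰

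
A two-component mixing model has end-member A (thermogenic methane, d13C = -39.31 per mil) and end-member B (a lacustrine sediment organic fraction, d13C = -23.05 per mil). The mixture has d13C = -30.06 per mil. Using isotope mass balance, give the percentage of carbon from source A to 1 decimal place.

43.1%

δ_mix = f_A·δ_A + (1 − f_A)·δ_B  ⇒  f_A = (δ_mix − δ_B)/(δ_A − δ_B)
f_A = (-30.06 − (-23.05)) / (-39.31 − (-23.05))
f_A = -7.01 / -16.26 = 0.4311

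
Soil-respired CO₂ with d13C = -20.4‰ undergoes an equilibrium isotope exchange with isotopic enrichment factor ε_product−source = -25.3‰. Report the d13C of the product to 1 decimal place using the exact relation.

-45.2‰

Exactly, δ_product = (δ_source + 1000)·(ε/1000 + 1) − 1000.
δ_product = (-20.4 + 1000) × (-25.3/1000 + 1) − 1000
δ_product = -45.18‰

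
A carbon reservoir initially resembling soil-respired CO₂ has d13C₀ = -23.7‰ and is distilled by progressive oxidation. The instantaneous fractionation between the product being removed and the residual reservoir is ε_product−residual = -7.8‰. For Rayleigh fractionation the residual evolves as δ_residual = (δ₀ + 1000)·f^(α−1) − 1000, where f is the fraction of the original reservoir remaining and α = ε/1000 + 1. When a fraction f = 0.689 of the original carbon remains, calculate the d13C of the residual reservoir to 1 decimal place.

Rayleigh residual: δ_res = (δ₀ + 1000)·f^(α−1) − 1000
α = ε/1000 + 1 = 0.99220, so α − 1 = -0.00780
f^(α−1) = 0.689^(-0.00780) = 1.002910
δ_res = (-23.7 + 1000) × 1.002910 − 1000 = 979.141 − 1000 = -20.86‰

-20.9‰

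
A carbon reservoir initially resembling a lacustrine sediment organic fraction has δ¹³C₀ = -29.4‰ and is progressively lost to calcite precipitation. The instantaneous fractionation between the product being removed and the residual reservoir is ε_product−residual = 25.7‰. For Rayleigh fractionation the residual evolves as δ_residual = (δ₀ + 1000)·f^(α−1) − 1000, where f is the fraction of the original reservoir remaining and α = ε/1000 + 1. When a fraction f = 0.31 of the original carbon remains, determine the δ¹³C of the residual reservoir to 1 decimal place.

-58.2‰

Rayleigh residual: δ_res = (δ₀ + 1000)·f^(α−1) − 1000
α = ε/1000 + 1 = 1.02570, so α − 1 = 0.02570
f^(α−1) = 0.31^(0.02570) = 0.970349
δ_res = (-29.4 + 1000) × 0.970349 − 1000 = 941.821 − 1000 = -58.18‰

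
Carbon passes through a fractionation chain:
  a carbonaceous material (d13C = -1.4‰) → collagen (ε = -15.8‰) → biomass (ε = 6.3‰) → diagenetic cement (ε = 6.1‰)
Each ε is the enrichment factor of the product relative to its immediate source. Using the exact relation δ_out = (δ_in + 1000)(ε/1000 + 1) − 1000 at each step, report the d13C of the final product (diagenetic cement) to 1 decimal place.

-5.0‰

step 1: δ = (-1.40 + 1000)·(-15.8/1000 + 1) − 1000 = -17.18‰
step 2: δ = (-17.18 + 1000)·(6.3/1000 + 1) − 1000 = -10.99‰
step 3: δ = (-10.99 + 1000)·(6.1/1000 + 1) − 1000 = -4.95‰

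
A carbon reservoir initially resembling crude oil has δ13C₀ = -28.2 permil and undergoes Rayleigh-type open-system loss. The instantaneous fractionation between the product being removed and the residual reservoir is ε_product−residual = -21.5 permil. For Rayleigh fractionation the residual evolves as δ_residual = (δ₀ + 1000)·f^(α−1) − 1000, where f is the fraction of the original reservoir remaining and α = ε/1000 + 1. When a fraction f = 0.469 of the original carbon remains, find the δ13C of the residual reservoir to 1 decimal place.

-12.3 permil

Rayleigh residual: δ_res = (δ₀ + 1000)·f^(α−1) − 1000
α = ε/1000 + 1 = 0.97850, so α − 1 = -0.02150
f^(α−1) = 0.469^(-0.02150) = 1.016412
δ_res = (-28.2 + 1000) × 1.016412 − 1000 = 987.749 − 1000 = -12.25 permil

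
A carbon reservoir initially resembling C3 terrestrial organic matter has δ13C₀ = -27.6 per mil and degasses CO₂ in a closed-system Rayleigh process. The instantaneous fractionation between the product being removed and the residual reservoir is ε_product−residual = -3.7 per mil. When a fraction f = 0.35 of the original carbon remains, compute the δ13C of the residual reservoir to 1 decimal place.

Rayleigh residual: δ_res = (δ₀ + 1000)·f^(α−1) − 1000
α = ε/1000 + 1 = 0.99630, so α − 1 = -0.00370
f^(α−1) = 0.35^(-0.00370) = 1.003892
δ_res = (-27.6 + 1000) × 1.003892 − 1000 = 976.184 − 1000 = -23.82 per mil

-23.8 per mil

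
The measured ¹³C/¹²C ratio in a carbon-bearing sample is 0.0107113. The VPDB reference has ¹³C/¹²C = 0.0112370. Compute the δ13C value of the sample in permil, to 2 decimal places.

δ13C = (R_sample / R_standard − 1) × 1000
R_sample / R_standard = 0.0107113 / 0.0112370 = 0.953217
δ13C = (0.953217 − 1) × 1000 = -46.783 permil

-46.78 permil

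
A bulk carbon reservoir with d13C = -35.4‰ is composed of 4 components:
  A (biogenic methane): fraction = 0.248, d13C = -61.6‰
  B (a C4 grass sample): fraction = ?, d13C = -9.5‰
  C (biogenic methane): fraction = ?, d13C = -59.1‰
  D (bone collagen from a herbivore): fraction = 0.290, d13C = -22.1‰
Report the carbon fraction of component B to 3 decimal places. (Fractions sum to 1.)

Let f_B and f_C be the unknown fractions; fractions sum to 1 so f_B + f_C = 0.462.
Mass balance: Σ fᵢ·δᵢ = δ_bulk ⇒ f_B·(-9.5) + f_C·(-59.1) = -35.4 − (-21.686) = -13.714
Substitute f_C = 0.462 − f_B:
f_B·(-9.5 − -59.1) = -13.714 − 0.462×(-59.1) = 13.590
f_B = 13.590 / 49.6 = 0.2740

0.274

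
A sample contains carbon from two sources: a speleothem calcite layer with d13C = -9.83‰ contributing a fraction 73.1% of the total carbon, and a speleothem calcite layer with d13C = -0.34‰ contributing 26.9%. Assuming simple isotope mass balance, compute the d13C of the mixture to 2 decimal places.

δ_mix = f_A·δ_A + f_B·δ_B
δ_mix = 0.731 × (-9.83) + 0.269 × (-0.34)
δ_mix = -7.186 + -0.091 = -7.277‰

-7.28‰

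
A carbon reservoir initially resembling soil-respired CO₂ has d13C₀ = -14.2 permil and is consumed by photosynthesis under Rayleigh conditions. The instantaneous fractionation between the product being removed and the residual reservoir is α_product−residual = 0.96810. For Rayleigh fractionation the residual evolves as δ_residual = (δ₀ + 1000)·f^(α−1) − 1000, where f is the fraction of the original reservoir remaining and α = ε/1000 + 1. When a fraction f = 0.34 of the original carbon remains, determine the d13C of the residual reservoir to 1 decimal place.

Rayleigh residual: δ_res = (δ₀ + 1000)·f^(α−1) − 1000
α − 1 = -0.03190
f^(α−1) = 0.34^(-0.03190) = 1.035013
δ_res = (-14.2 + 1000) × 1.035013 − 1000 = 1020.316 − 1000 = 20.32 permil

20.3 permil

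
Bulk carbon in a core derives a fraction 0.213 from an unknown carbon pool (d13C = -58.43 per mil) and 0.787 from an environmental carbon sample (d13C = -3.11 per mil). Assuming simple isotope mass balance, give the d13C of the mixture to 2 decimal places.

-14.89 per mil

δ_mix = f_A·δ_A + f_B·δ_B
δ_mix = 0.213 × (-58.43) + 0.787 × (-3.11)
δ_mix = -12.446 + -2.448 = -14.893 per mil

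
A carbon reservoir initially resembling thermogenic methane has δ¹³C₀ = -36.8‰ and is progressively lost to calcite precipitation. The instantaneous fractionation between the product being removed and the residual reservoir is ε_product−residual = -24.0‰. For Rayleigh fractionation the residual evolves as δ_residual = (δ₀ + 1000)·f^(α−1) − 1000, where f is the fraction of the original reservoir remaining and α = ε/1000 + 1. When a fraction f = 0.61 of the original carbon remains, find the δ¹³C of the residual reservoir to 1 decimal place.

Rayleigh residual: δ_res = (δ₀ + 1000)·f^(α−1) − 1000
α = ε/1000 + 1 = 0.97600, so α − 1 = -0.02400
f^(α−1) = 0.61^(-0.02400) = 1.011934
δ_res = (-36.8 + 1000) × 1.011934 − 1000 = 974.695 − 1000 = -25.31‰

-25.3‰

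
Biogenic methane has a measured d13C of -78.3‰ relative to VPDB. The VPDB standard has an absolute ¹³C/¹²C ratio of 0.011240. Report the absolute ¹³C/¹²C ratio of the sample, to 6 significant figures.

R_sample = R_standard × (d13C/1000 + 1)
R_sample = 0.011240 × (-78.3/1000 + 1) = 0.011240 × 0.921700
R_sample = 0.0103599

0.0103599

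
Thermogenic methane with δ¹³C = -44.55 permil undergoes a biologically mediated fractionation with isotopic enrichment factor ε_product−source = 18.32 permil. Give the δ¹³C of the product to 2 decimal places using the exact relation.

To first order, δ_product ≈ δ_source + ε = -26.23 permil.
Exactly, δ_product = (δ_source + 1000)·(ε/1000 + 1) − 1000.
δ_product = (-44.55 + 1000) × (18.32/1000 + 1) − 1000
δ_product = -27.046 permil

-27.05 permil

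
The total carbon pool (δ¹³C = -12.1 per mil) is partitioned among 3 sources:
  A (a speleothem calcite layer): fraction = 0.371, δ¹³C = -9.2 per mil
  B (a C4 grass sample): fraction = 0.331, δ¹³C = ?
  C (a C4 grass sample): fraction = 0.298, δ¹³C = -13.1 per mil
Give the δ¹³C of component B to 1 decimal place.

Isotope mass balance: δ_bulk = Σ fᵢ·δᵢ.
-12.1 = 0.371×(-9.2) + 0.331×δ_B + 0.298×(-13.1)
0.331·δ_B = -12.1 − (-7.317) = -4.783
δ_B = -4.783 / 0.331 = -14.45 per mil

-14.5 per mil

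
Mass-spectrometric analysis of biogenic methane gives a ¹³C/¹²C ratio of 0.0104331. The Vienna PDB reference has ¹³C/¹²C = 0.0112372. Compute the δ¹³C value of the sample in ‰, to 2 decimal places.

δ¹³C = (R_sample / R_standard − 1) × 1000
R_sample / R_standard = 0.0104331 / 0.0112372 = 0.928443
δ¹³C = (0.928443 − 1) × 1000 = -71.557‰

-71.56‰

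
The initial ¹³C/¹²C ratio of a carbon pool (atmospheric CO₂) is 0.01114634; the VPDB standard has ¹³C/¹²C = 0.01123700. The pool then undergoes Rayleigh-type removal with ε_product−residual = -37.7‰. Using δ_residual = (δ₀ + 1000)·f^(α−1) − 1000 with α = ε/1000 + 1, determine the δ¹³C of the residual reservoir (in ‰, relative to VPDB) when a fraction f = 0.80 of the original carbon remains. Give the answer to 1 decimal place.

δ₀ = (0.01114634/0.01123700 − 1)×1000 = (0.991932 − 1)×1000 = -8.068‰
α − 1 = ε/1000 = -0.0377
f^(α−1) = 0.80^(-0.0377) = 1.008448
δ_res = (-8.068 + 1000) × 1.008448 − 1000 = 1000.312 − 1000 = 0.31‰

0.3‰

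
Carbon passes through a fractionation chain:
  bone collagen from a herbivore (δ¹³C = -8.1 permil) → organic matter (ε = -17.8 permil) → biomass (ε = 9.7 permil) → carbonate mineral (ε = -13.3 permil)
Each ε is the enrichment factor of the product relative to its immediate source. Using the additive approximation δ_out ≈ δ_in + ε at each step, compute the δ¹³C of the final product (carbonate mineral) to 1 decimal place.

step 1: δ ≈ -8.1 + (-17.8) = -25.9 permil
step 2: δ ≈ -25.9 + (9.7) = -16.2 permil
step 3: δ ≈ -16.2 + (-13.3) = -29.5 permil

-29.5 permil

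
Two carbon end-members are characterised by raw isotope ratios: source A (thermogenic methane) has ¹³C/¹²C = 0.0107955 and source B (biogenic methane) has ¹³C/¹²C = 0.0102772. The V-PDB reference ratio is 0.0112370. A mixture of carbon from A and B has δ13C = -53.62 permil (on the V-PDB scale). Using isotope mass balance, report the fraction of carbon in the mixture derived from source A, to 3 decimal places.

0.689

δ_A = (0.0107955/0.0112370 − 1)×1000 = (0.960710 − 1)×1000 = -39.290 permil
δ_B = (0.0102772/0.0112370 − 1)×1000 = (0.914586 − 1)×1000 = -85.414 permil
f_A = (δ_mix − δ_B)/(δ_A − δ_B) = (-53.62 − (-85.414))/(-39.290 − (-85.414))
f_A = 31.794 / 46.124 = 0.6893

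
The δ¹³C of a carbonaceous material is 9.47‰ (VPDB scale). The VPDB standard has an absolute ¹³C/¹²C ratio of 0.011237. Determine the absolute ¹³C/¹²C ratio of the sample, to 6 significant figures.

0.0113434

R_sample = R_standard × (δ¹³C/1000 + 1)
R_sample = 0.011237 × (9.47/1000 + 1) = 0.011237 × 1.009470
R_sample = 0.0113434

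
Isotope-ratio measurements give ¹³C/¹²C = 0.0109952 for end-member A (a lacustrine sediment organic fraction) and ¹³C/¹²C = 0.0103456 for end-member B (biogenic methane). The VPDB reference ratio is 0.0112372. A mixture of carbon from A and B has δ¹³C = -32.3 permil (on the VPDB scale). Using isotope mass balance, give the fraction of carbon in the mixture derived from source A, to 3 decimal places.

δ_A = (0.0109952/0.0112372 − 1)×1000 = (0.978464 − 1)×1000 = -21.536 permil
δ_B = (0.0103456/0.0112372 − 1)×1000 = (0.920656 − 1)×1000 = -79.344 permil
f_A = (δ_mix − δ_B)/(δ_A − δ_B) = (-32.3 − (-79.344))/(-21.536 − (-79.344))
f_A = 47.044 / 57.808 = 0.8138

0.814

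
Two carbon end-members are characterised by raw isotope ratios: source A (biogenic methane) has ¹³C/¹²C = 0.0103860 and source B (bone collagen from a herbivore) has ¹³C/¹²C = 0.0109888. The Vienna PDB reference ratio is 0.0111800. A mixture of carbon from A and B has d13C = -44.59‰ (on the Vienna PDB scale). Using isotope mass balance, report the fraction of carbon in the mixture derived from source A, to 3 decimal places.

0.510

δ_A = (0.0103860/0.0111800 − 1)×1000 = (0.928980 − 1)×1000 = -71.020‰
δ_B = (0.0109888/0.0111800 − 1)×1000 = (0.982898 − 1)×1000 = -17.102‰
f_A = (δ_mix − δ_B)/(δ_A − δ_B) = (-44.59 − (-17.102))/(-71.020 − (-17.102))
f_A = -27.488 / -53.918 = 0.5098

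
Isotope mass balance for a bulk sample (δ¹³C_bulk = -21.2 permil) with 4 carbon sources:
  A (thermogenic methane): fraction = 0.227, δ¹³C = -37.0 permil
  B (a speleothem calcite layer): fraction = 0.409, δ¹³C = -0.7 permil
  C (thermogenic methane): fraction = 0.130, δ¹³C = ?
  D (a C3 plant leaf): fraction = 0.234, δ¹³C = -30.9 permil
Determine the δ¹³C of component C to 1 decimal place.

Isotope mass balance: δ_bulk = Σ fᵢ·δᵢ.
-21.2 = 0.227×(-37.0) + 0.409×(-0.7) + 0.130×δ_C + 0.234×(-30.9)
0.130·δ_C = -21.2 − (-15.916) = -5.284
δ_C = -5.284 / 0.130 = -40.65 permil

-40.6 permil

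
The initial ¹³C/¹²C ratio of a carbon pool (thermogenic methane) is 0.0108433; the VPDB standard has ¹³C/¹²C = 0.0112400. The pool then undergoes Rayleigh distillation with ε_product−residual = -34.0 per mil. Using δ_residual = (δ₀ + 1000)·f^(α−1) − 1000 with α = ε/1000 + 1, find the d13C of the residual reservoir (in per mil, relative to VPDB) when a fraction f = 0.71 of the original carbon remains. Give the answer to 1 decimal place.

δ₀ = (0.0108433/0.0112400 − 1)×1000 = (0.964706 − 1)×1000 = -35.294 per mil
α − 1 = ε/1000 = -0.0340
f^(α−1) = 0.71^(-0.0340) = 1.011713
δ_res = (-35.294 + 1000) × 1.011713 − 1000 = 976.006 − 1000 = -23.99 per mil

-24.0 per mil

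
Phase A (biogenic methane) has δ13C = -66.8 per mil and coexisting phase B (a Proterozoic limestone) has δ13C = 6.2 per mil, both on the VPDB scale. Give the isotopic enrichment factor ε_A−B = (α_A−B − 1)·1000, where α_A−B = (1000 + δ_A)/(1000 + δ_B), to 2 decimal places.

-72.55 per mil

α_A−B = (1000 + -66.8) / (1000 + 6.2) = 933.2 / 1006.2 = 0.927450
ε_A−B = (0.927450 − 1) × 1000 = -72.550 per mil
(The approximation ε ≈ δ_A − δ_B would give -73.0 per mil.)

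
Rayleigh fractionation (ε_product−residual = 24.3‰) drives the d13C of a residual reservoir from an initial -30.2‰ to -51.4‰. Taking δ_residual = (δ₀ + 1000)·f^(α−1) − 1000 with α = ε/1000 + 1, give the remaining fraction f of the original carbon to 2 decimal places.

α − 1 = ε/1000 = 0.0243
(δ_res + 1000)/(δ₀ + 1000) = (-51.4 + 1000)/(-30.2 + 1000) = 948.6/969.8 = 0.978140
f = 0.978140^(1/0.0243) = exp(ln(0.978140)/0.0243) = exp(-0.02210/0.0243)
f = exp(-0.9096) = 0.4027

0.40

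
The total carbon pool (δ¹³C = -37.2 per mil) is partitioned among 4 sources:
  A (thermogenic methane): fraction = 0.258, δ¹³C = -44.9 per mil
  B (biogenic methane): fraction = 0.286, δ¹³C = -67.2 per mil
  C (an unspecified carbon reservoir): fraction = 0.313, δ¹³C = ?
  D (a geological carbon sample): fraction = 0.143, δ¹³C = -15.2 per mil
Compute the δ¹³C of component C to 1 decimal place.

Isotope mass balance: δ_bulk = Σ fᵢ·δᵢ.
-37.2 = 0.258×(-44.9) + 0.286×(-67.2) + 0.313×δ_C + 0.143×(-15.2)
0.313·δ_C = -37.2 − (-32.977) = -4.223
δ_C = -4.223 / 0.313 = -13.49 per mil

-13.5 per mil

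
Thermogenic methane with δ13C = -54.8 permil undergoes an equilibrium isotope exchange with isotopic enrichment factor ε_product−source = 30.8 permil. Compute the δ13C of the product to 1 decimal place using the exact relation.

Exactly, δ_product = (δ_source + 1000)·(ε/1000 + 1) − 1000.
δ_product = (-54.8 + 1000) × (30.8/1000 + 1) − 1000
δ_product = -25.69 permil

-25.7 permil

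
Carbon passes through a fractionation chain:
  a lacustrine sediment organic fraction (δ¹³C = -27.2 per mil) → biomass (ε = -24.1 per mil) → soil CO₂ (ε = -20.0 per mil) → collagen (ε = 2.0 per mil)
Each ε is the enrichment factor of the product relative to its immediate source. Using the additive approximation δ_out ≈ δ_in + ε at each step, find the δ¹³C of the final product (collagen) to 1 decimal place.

-69.3 per mil

step 1: δ ≈ -27.2 + (-24.1) = -51.3 per mil
step 2: δ ≈ -51.3 + (-20.0) = -71.3 per mil
step 3: δ ≈ -71.3 + (2.0) = -69.3 per mil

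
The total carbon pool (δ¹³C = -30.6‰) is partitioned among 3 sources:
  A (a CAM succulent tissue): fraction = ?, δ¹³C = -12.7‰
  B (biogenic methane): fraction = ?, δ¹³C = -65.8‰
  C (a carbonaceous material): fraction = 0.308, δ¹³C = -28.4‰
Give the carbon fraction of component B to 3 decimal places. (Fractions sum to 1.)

0.246

Let f_B and f_A be the unknown fractions; fractions sum to 1 so f_B + f_A = 0.692.
Mass balance: Σ fᵢ·δᵢ = δ_bulk ⇒ f_B·(-65.8) + f_A·(-12.7) = -30.6 − (-8.747) = -21.853
Substitute f_A = 0.692 − f_B:
f_B·(-65.8 − -12.7) = -21.853 − 0.692×(-12.7) = -13.064
f_B = -13.064 / -53.1 = 0.2460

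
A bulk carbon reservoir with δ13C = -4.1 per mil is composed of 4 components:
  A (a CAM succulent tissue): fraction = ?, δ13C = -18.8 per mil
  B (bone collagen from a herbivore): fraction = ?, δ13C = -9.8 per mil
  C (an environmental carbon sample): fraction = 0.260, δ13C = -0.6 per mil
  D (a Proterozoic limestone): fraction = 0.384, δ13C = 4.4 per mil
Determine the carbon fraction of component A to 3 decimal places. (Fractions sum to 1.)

0.238

Let f_A and f_B be the unknown fractions; fractions sum to 1 so f_A + f_B = 0.356.
Mass balance: Σ fᵢ·δᵢ = δ_bulk ⇒ f_A·(-18.8) + f_B·(-9.8) = -4.1 − (1.534) = -5.634
Substitute f_B = 0.356 − f_A:
f_A·(-18.8 − -9.8) = -5.634 − 0.356×(-9.8) = -2.145
f_A = -2.145 / -9.0 = 0.2383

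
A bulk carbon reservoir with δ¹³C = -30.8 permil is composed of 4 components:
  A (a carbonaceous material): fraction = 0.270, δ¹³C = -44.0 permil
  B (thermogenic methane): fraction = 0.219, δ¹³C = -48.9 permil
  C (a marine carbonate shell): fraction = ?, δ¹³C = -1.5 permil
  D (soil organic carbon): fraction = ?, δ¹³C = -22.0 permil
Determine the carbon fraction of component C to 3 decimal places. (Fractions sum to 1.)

0.148

Let f_C and f_D be the unknown fractions; fractions sum to 1 so f_C + f_D = 0.511.
Mass balance: Σ fᵢ·δᵢ = δ_bulk ⇒ f_C·(-1.5) + f_D·(-22.0) = -30.8 − (-22.589) = -8.211
Substitute f_D = 0.511 − f_C:
f_C·(-1.5 − -22.0) = -8.211 − 0.511×(-22.0) = 3.031
f_C = 3.031 / 20.5 = 0.1479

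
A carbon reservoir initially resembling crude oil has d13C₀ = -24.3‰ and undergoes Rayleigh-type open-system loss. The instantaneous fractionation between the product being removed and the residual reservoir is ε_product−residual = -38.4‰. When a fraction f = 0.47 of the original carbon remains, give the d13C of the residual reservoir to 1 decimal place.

Rayleigh residual: δ_res = (δ₀ + 1000)·f^(α−1) − 1000
α = ε/1000 + 1 = 0.96160, so α − 1 = -0.03840
f^(α−1) = 0.47^(-0.03840) = 1.029417
δ_res = (-24.3 + 1000) × 1.029417 − 1000 = 1004.402 − 1000 = 4.40‰

4.4‰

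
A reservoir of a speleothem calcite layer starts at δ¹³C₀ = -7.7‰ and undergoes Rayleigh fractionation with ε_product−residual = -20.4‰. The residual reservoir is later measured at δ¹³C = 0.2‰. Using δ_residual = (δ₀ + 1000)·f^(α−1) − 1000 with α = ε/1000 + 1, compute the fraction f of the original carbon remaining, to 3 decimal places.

0.678

α − 1 = ε/1000 = -0.0204
(δ_res + 1000)/(δ₀ + 1000) = (0.2 + 1000)/(-7.7 + 1000) = 1000.2/992.3 = 1.007961
f = 1.007961^(1/-0.0204) = exp(ln(1.007961)/-0.0204) = exp(0.00793/-0.0204)
f = exp(-0.3887) = 0.6779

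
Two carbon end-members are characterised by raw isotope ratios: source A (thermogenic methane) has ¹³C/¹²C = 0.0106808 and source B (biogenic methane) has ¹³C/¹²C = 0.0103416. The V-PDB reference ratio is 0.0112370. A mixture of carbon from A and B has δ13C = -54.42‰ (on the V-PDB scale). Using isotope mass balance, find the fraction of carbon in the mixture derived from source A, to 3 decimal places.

0.837

δ_A = (0.0106808/0.0112370 − 1)×1000 = (0.950503 − 1)×1000 = -49.497‰
δ_B = (0.0103416/0.0112370 − 1)×1000 = (0.920317 − 1)×1000 = -79.683‰
f_A = (δ_mix − δ_B)/(δ_A − δ_B) = (-54.42 − (-79.683))/(-49.497 − (-79.683))
f_A = 25.263 / 30.186 = 0.8369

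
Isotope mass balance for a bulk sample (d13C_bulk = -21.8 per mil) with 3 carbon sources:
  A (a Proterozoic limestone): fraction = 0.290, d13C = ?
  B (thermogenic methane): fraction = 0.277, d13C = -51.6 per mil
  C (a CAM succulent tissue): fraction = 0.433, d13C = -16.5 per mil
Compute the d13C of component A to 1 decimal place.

-1.2 per mil

Isotope mass balance: δ_bulk = Σ fᵢ·δᵢ.
-21.8 = 0.290×δ_A + 0.277×(-51.6) + 0.433×(-16.5)
0.290·δ_A = -21.8 − (-21.438) = -0.362
δ_A = -0.362 / 0.290 = -1.25 per mil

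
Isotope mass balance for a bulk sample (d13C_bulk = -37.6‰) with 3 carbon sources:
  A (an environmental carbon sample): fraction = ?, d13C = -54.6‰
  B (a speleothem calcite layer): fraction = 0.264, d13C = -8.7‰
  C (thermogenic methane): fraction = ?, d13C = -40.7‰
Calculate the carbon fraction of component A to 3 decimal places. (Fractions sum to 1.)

0.385

Let f_A and f_C be the unknown fractions; fractions sum to 1 so f_A + f_C = 0.736.
Mass balance: Σ fᵢ·δᵢ = δ_bulk ⇒ f_A·(-54.6) + f_C·(-40.7) = -37.6 − (-2.297) = -35.303
Substitute f_C = 0.736 − f_A:
f_A·(-54.6 − -40.7) = -35.303 − 0.736×(-40.7) = -5.348
f_A = -5.348 / -13.9 = 0.3847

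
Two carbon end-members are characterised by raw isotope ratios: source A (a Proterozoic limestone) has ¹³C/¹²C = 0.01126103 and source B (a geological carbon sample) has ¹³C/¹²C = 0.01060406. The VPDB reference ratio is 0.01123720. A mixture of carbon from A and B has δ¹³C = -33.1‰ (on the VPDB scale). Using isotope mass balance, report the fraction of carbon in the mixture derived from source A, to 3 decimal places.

δ_A = (0.01126103/0.01123720 − 1)×1000 = (1.002121 − 1)×1000 = 2.121‰
δ_B = (0.01060406/0.01123720 − 1)×1000 = (0.943657 − 1)×1000 = -56.343‰
f_A = (δ_mix − δ_B)/(δ_A − δ_B) = (-33.1 − (-56.343))/(2.121 − (-56.343))
f_A = 23.243 / 58.464 = 0.3976

0.398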